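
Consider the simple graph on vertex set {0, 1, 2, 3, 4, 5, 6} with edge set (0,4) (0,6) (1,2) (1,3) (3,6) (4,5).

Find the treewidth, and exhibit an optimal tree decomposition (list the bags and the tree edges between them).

Treewidth 1.
One such decomposition:
Bags: B1 = {4, 5}  B2 = {0, 4}  B3 = {0, 6}  B4 = {3, 6}  B5 = {1, 3}  B6 = {1, 2}
Tree: B1–B2, B2–B3, B3–B4, B4–B5, B5–B6

Each bag holds 2 vertices, so the decomposition has width 1, which upper-bounds the treewidth. Any graph with an edge has treewidth ≥ 1, and G has the edge 5–4. Combining the bounds, tw(G) = 1.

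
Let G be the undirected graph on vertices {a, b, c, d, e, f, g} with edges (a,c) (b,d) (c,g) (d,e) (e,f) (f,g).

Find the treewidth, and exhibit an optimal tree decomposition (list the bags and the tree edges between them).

Treewidth 1.
Bags: B1 = {b, d}  B2 = {d, e}  B3 = {e, f}  B4 = {f, g}  B5 = {c, g}  B6 = {a, c}
Tree: B1–B2, B2–B3, B3–B4, B4–B5, B5–B6

The largest bag has 2 vertices, giving width 1; this decomposition certifies tw(G) ≤ 1. Any graph with an edge has treewidth ≥ 1, and G has the edge b–d. Hence tw(G) = 1 exactly.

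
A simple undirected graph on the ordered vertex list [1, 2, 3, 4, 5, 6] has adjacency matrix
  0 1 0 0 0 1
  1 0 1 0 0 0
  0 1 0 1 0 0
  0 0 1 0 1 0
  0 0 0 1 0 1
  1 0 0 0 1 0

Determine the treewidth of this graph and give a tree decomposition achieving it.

Treewidth 2.
Bags: B1 = {1, 5, 6}  B2 = {1, 2, 5}  B3 = {2, 3, 5}  B4 = {3, 4, 5}
Tree: B1–B2, B2–B3, B3–B4

The largest bag has 3 vertices, giving width 2; this decomposition certifies tw(G) ≤ 2. Since 5–6–1–2–3–4–5 is a cycle in G, G is not acyclic. Forests are exactly the graphs of treewidth ≤ 1, so tw(G) ≥ 2. Therefore the treewidth is 2.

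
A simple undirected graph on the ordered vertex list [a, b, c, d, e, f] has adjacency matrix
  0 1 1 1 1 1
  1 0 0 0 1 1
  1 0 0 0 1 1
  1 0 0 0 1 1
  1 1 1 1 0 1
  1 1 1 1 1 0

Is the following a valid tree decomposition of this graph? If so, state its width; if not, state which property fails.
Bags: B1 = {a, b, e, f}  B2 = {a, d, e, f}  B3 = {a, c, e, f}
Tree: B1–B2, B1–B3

Yes; width 3.

Vertex coverage: the bags together contain {a, b, c, d, e, f}, the full vertex set. Edge coverage: each edge of G has both endpoints in at least one bag. Running intersection: for every vertex, the bags containing it form a connected subtree. All three properties hold, so this is a valid tree decomposition of width max|bag| − 1 = 3, and hence tw(G) ≤ 3.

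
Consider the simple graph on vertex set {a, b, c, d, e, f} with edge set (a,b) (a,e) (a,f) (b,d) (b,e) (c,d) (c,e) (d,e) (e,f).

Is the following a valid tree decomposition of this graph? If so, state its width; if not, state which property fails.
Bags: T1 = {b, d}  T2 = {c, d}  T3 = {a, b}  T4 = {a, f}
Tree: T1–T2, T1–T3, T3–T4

No — vertex e appears in no bag.

A tree decomposition must satisfy three properties: every vertex lies in some bag; for every edge, both endpoints lie together in some bag; and for every vertex, the bags containing it form a connected subtree. Here vertex e appears in no bag, so the decomposition is invalid.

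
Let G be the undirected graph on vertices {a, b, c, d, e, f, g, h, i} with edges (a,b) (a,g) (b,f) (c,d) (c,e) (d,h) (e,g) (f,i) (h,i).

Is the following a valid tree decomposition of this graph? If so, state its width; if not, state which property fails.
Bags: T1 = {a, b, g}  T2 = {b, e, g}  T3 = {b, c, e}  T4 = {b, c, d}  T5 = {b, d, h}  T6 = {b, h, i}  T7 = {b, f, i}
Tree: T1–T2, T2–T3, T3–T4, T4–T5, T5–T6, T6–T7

Yes; width 2.

Every vertex of G appears in some bag (union = {a, b, c, d, e, f, g, h, i}); every edge is covered by a bag; and for each vertex v the set of bags containing v is connected in the bag tree. The decomposition is therefore valid. The largest bag has 3 vertices, so the width is 2.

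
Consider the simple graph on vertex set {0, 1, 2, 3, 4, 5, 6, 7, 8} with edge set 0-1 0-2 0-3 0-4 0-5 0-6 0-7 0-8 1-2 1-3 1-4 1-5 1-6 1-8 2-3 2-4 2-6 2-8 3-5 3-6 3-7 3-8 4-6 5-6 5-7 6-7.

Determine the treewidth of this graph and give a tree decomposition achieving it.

Treewidth 4.
One such decomposition:
Bags: B1 = {0, 1, 2, 3, 6}  B2 = {0, 1, 2, 4, 6}  B3 = {0, 1, 3, 5, 6}  B4 = {0, 1, 2, 3, 8}  B5 = {0, 3, 5, 6, 7}
Tree: B1–B2, B1–B3, B1–B4, B3–B5

Each bag holds 5 vertices, so the decomposition has width 4, which upper-bounds the treewidth. On the other hand G contains the 5-clique {0, 1, 2, 3, 8}. A clique must lie in a single bag of any decomposition, so no decomposition can have width below 4. Therefore the treewidth is 4.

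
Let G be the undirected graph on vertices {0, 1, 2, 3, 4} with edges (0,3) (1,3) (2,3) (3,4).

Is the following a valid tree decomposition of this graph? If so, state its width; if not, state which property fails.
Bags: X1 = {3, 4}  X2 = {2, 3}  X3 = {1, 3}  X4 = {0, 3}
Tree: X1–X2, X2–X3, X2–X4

Yes; width 1.

Checking the three conditions: (i) the bags cover all of {0, 1, 2, 3, 4}; (ii) for each edge, some bag contains both endpoints; (iii) the bags containing any fixed vertex form a subtree. All hold, so the decomposition is valid with width 2 − 1 = 1.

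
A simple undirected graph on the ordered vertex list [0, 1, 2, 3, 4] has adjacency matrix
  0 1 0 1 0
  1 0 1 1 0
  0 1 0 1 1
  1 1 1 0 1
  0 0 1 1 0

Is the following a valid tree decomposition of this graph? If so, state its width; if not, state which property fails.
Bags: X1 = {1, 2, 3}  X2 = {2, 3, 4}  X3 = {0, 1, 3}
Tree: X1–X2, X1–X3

Yes; width 2.

Checking the three conditions: (i) the bags cover all of {0, 1, 2, 3, 4}; (ii) for each edge, some bag contains both endpoints; (iii) the bags containing any fixed vertex form a subtree. All hold, so the decomposition is valid with width 3 − 1 = 2.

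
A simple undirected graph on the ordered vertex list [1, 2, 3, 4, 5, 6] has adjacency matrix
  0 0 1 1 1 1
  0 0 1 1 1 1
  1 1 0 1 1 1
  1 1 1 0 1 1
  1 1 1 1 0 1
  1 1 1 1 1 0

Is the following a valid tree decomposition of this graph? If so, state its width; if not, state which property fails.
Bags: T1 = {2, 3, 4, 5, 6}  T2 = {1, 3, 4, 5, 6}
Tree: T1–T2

Yes; width 4.

Vertex coverage: the bags together contain {1, 2, 3, 4, 5, 6}, the full vertex set. Edge coverage: each edge of G has both endpoints in at least one bag. Running intersection: for every vertex, the bags containing it form a connected subtree. All three properties hold, so this is a valid tree decomposition of width max|bag| − 1 = 4, and hence tw(G) ≤ 4.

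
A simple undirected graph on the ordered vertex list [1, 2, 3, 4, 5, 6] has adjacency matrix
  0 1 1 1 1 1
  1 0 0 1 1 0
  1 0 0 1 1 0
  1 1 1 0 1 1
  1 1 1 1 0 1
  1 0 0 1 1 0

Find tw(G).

A width-3 tree decomposition is:
Bags: B1 = {1, 4, 5, 6}  B2 = {1, 2, 4, 5}  B3 = {1, 3, 4, 5}
Tree: B1–B2, B2–B3
Each bag holds 4 vertices, so the decomposition has width 3, which upper-bounds the treewidth. On the other hand G contains the 4-clique {1, 2, 4, 5}. A clique must lie in a single bag of any decomposition, so no decomposition can have width below 3. The upper and lower bounds meet at 3, so that is the treewidth.

3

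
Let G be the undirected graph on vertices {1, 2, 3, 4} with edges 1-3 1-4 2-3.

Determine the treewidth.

A width-1 tree decomposition is:
Bags: B1 = {2, 3}  B2 = {1, 3}  B3 = {1, 4}
Tree: B1–B2, B2–B3
The largest bag has 2 vertices, giving width 1; this decomposition certifies tw(G) ≤ 1. Since G has at least one edge (e.g. 2–3), it is not an edgeless graph, so tw(G) ≥ 1. Hence tw(G) = 1 exactly.

1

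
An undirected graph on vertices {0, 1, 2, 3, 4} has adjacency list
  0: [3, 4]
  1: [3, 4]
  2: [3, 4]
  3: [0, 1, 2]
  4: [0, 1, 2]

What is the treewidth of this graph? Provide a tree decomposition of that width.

Each bag holds 3 vertices, so the decomposition has width 2, which upper-bounds the treewidth. Since 2–4–0–3–2 is a cycle in G, G is not acyclic. Forests are exactly the graphs of treewidth ≤ 1, so tw(G) ≥ 2. Hence tw(G) = 2 exactly.

Treewidth 2.
Bags: B1 = {2, 3, 4}  B2 = {0, 3, 4}  B3 = {1, 3, 4}
Tree: B1–B2, B2–B3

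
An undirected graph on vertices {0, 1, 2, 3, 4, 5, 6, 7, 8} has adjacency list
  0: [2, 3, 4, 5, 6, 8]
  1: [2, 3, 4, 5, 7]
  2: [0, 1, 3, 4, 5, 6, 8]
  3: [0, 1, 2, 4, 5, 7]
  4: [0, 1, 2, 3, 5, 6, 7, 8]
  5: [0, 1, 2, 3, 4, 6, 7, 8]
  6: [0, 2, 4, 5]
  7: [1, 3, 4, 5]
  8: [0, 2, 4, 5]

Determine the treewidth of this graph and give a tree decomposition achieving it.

The largest bag has 5 vertices, giving width 4; this decomposition certifies tw(G) ≤ 4. On the other hand G contains the 5-clique {0, 2, 4, 5, 8}. A clique must lie in a single bag of any decomposition, so no decomposition can have width below 4. Combining the bounds, tw(G) = 4.

Treewidth 4.
Bags: B1 = {0, 2, 3, 4, 5}  B2 = {0, 2, 4, 5, 8}  B3 = {1, 2, 3, 4, 5}  B4 = {1, 3, 4, 5, 7}  B5 = {0, 2, 4, 5, 6}
Tree: B1–B2, B1–B3, B3–B4, B1–B5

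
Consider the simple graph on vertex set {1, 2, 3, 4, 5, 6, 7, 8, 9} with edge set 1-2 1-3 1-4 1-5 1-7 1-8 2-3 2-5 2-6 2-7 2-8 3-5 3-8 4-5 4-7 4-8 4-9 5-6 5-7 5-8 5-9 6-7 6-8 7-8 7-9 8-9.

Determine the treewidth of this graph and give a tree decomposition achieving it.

Treewidth 4.
One optimal decomposition is:
Bags: B1 = {1, 4, 5, 7, 8}  B2 = {1, 2, 5, 7, 8}  B3 = {1, 2, 3, 5, 8}  B4 = {2, 5, 6, 7, 8}  B5 = {4, 5, 7, 8, 9}
Tree: B1–B2, B2–B3, B2–B4, B1–B5

Each bag holds 5 vertices, so the decomposition has width 4, which upper-bounds the treewidth. On the other hand G contains the 5-clique {1, 2, 3, 5, 8}. A clique must lie in a single bag of any decomposition, so no decomposition can have width below 4. Combining the bounds, tw(G) = 4.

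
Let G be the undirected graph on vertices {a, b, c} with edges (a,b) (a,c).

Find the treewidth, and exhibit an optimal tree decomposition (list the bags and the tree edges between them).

Every bag has size at most 2, so the width is 2 − 1 = 1 and tw(G) ≤ 1. G has an edge, so its treewidth is at least 1. Therefore the treewidth is 1.

Treewidth 1.
Bags: B1 = {a, c}  B2 = {a, b}
Tree: B1–B2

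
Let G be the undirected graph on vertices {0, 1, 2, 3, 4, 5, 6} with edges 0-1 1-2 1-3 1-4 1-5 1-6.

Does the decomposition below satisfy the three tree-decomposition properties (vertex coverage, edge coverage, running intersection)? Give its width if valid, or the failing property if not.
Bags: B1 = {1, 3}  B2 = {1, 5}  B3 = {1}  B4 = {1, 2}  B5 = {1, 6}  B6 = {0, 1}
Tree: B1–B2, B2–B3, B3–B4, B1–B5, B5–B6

A tree decomposition must satisfy three properties: every vertex lies in some bag; for every edge, both endpoints lie together in some bag; and for every vertex, the bags containing it form a connected subtree. Here vertex 4 appears in no bag, so the decomposition is invalid.

No — vertex 4 appears in no bag.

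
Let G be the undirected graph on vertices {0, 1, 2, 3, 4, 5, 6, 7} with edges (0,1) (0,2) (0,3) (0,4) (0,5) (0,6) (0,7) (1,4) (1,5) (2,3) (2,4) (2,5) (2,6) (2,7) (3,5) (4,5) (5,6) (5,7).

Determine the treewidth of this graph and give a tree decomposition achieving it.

Each bag holds 4 vertices, so the decomposition has width 3, which upper-bounds the treewidth. Conversely, {0, 1, 4, 5} is a clique of size 4, and the vertices of any clique must share a bag in every tree decomposition; so some bag has ≥ 4 vertices and tw(G) ≥ 3. Combining the bounds, tw(G) = 3.

Treewidth 3.
One optimal decomposition is:
Bags: B1 = {0, 1, 4, 5}  B2 = {0, 2, 4, 5}  B3 = {0, 2, 3, 5}  B4 = {0, 2, 5, 6}  B5 = {0, 2, 5, 7}
Tree: B1–B2, B2–B3, B2–B4, B2–B5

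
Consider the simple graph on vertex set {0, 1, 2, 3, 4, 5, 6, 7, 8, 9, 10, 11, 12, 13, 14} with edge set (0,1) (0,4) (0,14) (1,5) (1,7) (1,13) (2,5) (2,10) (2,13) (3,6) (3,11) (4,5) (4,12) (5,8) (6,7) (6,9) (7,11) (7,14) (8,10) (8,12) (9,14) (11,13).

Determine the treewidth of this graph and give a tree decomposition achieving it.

The largest bag has 4 vertices, giving width 3; this decomposition certifies tw(G) ≤ 3. For the lower bound: the 4 vertex sets {3,6,9}, {14}, {7}, {0,1,11,13} are disjoint, each induces a connected subgraph, and every pair is joined by at least one edge of G. Contracting each set to a single vertex therefore yields K_{4} as a minor, and since treewidth is minor-monotone, tw(G) ≥ tw(K_{4}) = 3. Therefore the treewidth is 3.

Treewidth 3.
One optimal decomposition is:
Bags: B1 = {3, 6, 9, 14}  B2 = {3, 6, 7, 14}  B3 = {3, 7, 11, 14}  B4 = {0, 7, 11, 14}  B5 = {0, 1, 7, 11}  B6 = {0, 1, 11, 13}  B7 = {0, 1, 4, 13}  B8 = {1, 4, 5, 13}  B9 = {2, 4, 5, 13}  B10 = {2, 4, 5, 12}  B11 = {2, 5, 8, 12}  B12 = {2, 8, 10, 12}
Tree: B1–B2, B2–B3, B3–B4, B4–B5, B5–B6, B6–B7, B7–B8, B8–B9, B9–B10, B10–B11, B11–B12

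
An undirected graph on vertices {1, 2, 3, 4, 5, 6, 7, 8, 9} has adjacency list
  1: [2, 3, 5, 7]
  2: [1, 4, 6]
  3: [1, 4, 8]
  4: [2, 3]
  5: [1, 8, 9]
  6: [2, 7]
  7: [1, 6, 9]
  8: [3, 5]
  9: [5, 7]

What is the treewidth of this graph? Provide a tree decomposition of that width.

Treewidth 3.
One optimal decomposition is:
Bags: B1 = {5, 6, 7, 9}  B2 = {1, 5, 6, 7}  B3 = {1, 2, 5, 6}  B4 = {1, 2, 5, 8}  B5 = {1, 2, 3, 8}  B6 = {2, 3, 4, 8}
Tree: B1–B2, B2–B3, B3–B4, B4–B5, B5–B6

Each bag holds 4 vertices, so the decomposition has width 3, which upper-bounds the treewidth. For the lower bound: the 4 vertex sets {6,7,9}, {5}, {1}, {2,3,4,8} are disjoint, each induces a connected subgraph, and every pair is joined by at least one edge of G. Contracting each set to a single vertex therefore yields K_{4} as a minor, and since treewidth is minor-monotone, tw(G) ≥ tw(K_{4}) = 3. Hence tw(G) = 3 exactly.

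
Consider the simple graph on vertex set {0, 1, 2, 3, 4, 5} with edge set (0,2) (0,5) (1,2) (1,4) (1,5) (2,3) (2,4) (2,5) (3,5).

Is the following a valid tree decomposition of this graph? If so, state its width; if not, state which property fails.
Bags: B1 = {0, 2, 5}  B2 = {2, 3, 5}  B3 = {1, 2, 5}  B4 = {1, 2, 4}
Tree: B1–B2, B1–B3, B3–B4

Yes; width 2.

Vertex coverage: the bags together contain {0, 1, 2, 3, 4, 5}, the full vertex set. Edge coverage: each edge of G has both endpoints in at least one bag. Running intersection: for every vertex, the bags containing it form a connected subtree. All three properties hold, so this is a valid tree decomposition of width max|bag| − 1 = 2, and hence tw(G) ≤ 2.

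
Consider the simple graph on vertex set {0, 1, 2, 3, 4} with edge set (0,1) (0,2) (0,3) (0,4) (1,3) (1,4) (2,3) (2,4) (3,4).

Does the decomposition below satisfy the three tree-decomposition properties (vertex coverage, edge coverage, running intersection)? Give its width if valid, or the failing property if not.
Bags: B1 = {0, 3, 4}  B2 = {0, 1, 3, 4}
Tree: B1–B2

A tree decomposition must satisfy three properties: every vertex lies in some bag; for every edge, both endpoints lie together in some bag; and for every vertex, the bags containing it form a connected subtree. Here vertex 2 appears in no bag, so the decomposition is invalid.

No — vertex 2 appears in no bag.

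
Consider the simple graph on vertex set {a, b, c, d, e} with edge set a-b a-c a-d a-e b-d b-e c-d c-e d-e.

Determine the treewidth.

A width-3 tree decomposition is:
Bags: B1 = {a, c, d, e}  B2 = {a, b, d, e}
Tree: B1–B2
Each bag holds 4 vertices, so the decomposition has width 3, which upper-bounds the treewidth. Conversely, {a, c, d, e} is a clique of size 4, and the vertices of any clique must share a bag in every tree decomposition; so some bag has ≥ 4 vertices and tw(G) ≥ 3. Combining the bounds, tw(G) = 3.

3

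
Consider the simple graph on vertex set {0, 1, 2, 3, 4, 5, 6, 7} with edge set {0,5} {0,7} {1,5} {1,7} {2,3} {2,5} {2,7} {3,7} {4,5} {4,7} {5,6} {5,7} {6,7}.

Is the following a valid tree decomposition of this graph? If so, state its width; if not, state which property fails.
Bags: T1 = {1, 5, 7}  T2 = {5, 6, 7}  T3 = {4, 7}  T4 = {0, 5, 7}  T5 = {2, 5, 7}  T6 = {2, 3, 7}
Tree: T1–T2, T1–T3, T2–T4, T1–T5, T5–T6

No — edge (5,4) lies in no bag.

A tree decomposition must satisfy three properties: every vertex lies in some bag; for every edge, both endpoints lie together in some bag; and for every vertex, the bags containing it form a connected subtree. Here edge (5,4) lies in no bag, so the decomposition is invalid.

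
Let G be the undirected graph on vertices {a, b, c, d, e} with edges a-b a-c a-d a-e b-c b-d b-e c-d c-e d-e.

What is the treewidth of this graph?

A width-4 tree decomposition is:
Bags: B1 = {a, b, c, d, e}
Tree: (single bag)
With just one bag of size 5, the width is 5 − 1 = 4, so tw(G) ≤ 4. Conversely, {a, b, c, d, e} is a clique of size 5, and the vertices of any clique must share a bag in every tree decomposition; so some bag has ≥ 5 vertices and tw(G) ≥ 4. The upper and lower bounds meet at 4, so that is the treewidth.

4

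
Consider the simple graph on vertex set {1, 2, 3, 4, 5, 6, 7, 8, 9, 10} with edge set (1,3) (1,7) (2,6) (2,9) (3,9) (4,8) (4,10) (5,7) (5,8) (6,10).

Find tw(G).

2

A width-2 tree decomposition is:
Bags: B1 = {2, 6, 10}  B2 = {2, 4, 10}  B3 = {2, 4, 8}  B4 = {2, 5, 8}  B5 = {2, 5, 7}  B6 = {1, 2, 7}  B7 = {1, 2, 3}  B8 = {2, 3, 9}
Tree: B1–B2, B2–B3, B3–B4, B4–B5, B5–B6, B6–B7, B7–B8
The largest bag has 3 vertices, giving width 2; this decomposition certifies tw(G) ≤ 2. For the lower bound, G contains the cycle 2–6–10–4–8–5–7–1–3–9–2, so G is not a forest; only forests have treewidth ≤ 1, hence tw(G) ≥ 2. Hence tw(G) = 2 exactly.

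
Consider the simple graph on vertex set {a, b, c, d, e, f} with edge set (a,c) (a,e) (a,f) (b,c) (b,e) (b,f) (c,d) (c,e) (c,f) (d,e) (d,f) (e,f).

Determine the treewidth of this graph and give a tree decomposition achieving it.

Each bag holds 4 vertices, so the decomposition has width 3, which upper-bounds the treewidth. Conversely, {c, d, e, f} is a clique of size 4, and the vertices of any clique must share a bag in every tree decomposition; so some bag has ≥ 4 vertices and tw(G) ≥ 3. The upper and lower bounds meet at 3, so that is the treewidth.

Treewidth 3.
One optimal decomposition is:
Bags: B1 = {b, c, e, f}  B2 = {c, d, e, f}  B3 = {a, c, e, f}
Tree: B1–B2, B2–B3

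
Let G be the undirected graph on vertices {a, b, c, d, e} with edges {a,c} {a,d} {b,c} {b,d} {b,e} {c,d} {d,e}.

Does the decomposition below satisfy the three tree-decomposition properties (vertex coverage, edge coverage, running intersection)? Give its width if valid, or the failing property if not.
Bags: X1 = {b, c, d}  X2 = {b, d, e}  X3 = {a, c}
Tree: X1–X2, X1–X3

A tree decomposition must satisfy three properties: every vertex lies in some bag; for every edge, both endpoints lie together in some bag; and for every vertex, the bags containing it form a connected subtree. Here edge (d,a) lies in no bag, so the decomposition is invalid.

No — edge (d,a) lies in no bag.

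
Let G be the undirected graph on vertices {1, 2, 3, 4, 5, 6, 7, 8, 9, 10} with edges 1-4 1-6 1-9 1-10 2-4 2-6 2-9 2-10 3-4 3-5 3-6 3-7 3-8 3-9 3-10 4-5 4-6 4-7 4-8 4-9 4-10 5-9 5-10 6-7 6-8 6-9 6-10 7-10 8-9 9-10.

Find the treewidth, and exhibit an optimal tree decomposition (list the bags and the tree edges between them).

Treewidth 4.
Bags: B1 = {3, 4, 6, 9, 10}  B2 = {3, 4, 6, 8, 9}  B3 = {1, 4, 6, 9, 10}  B4 = {3, 4, 6, 7, 10}  B5 = {2, 4, 6, 9, 10}  B6 = {3, 4, 5, 9, 10}
Tree: B1–B2, B1–B3, B1–B4, B1–B5, B1–B6

Each bag holds 5 vertices, so the decomposition has width 4, which upper-bounds the treewidth. On the other hand G contains the 5-clique {3, 4, 5, 9, 10}. A clique must lie in a single bag of any decomposition, so no decomposition can have width below 4. Hence tw(G) = 4 exactly.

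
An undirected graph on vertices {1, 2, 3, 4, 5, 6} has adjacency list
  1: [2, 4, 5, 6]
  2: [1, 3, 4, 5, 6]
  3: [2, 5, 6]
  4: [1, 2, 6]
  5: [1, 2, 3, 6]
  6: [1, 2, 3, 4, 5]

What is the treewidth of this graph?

A width-3 tree decomposition is:
Bags: B1 = {1, 2, 4, 6}  B2 = {1, 2, 5, 6}  B3 = {2, 3, 5, 6}
Tree: B1–B2, B2–B3
Each bag holds 4 vertices, so the decomposition has width 3, which upper-bounds the treewidth. Conversely, {1, 2, 4, 6} is a clique of size 4, and the vertices of any clique must share a bag in every tree decomposition; so some bag has ≥ 4 vertices and tw(G) ≥ 3. Therefore the treewidth is 3.

3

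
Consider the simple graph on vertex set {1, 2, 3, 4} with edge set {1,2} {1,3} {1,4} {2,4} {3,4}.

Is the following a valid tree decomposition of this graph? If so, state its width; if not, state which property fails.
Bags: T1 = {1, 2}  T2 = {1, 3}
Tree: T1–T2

No — vertex 4 appears in no bag.

A tree decomposition must satisfy three properties: every vertex lies in some bag; for every edge, both endpoints lie together in some bag; and for every vertex, the bags containing it form a connected subtree. Here vertex 4 appears in no bag, so the decomposition is invalid.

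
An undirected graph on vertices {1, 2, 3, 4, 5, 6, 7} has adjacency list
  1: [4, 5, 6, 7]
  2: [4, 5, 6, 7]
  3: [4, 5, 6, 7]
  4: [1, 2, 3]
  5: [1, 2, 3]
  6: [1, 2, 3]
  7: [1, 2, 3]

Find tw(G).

A width-3 tree decomposition is:
Bags: B1 = {1, 2, 3, 4}  B2 = {1, 2, 3, 5}  B3 = {1, 2, 3, 7}  B4 = {1, 2, 3, 6}
Tree: B1–B2, B2–B3, B3–B4
Every bag has size at most 4, so the width is 4 − 1 = 3 and tw(G) ≤ 3. For the lower bound: the 4 vertex sets {3,4}, {2,5}, {1}, {7} are disjoint, each induces a connected subgraph, and every pair is joined by at least one edge of G. Contracting each set to a single vertex therefore yields K_{4} as a minor, and since treewidth is minor-monotone, tw(G) ≥ tw(K_{4}) = 3. Hence tw(G) = 3 exactly.

3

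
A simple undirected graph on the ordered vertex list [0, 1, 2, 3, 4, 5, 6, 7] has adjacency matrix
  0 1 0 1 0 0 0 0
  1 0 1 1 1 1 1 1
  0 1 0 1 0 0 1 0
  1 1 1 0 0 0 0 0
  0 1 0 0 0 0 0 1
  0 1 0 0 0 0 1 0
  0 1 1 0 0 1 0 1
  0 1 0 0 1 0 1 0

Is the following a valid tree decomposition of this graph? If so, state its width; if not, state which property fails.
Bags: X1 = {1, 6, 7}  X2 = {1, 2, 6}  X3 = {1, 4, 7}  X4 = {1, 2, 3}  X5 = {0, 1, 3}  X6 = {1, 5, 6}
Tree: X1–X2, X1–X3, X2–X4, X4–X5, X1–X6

Yes; width 2.

Every vertex of G appears in some bag (union = {0, 1, 2, 3, 4, 5, 6, 7}); every edge is covered by a bag; and for each vertex v the set of bags containing v is connected in the bag tree. The decomposition is therefore valid. The largest bag has 3 vertices, so the width is 2.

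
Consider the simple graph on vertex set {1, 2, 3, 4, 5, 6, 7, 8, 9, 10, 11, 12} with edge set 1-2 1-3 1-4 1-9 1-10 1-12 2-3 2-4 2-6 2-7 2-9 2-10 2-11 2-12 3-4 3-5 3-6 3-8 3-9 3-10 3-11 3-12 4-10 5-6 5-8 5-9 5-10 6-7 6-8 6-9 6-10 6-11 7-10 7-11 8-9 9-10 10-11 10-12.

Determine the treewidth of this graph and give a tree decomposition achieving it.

Treewidth 4.
Bags: B1 = {2, 3, 6, 9, 10}  B2 = {1, 2, 3, 9, 10}  B3 = {2, 3, 6, 10, 11}  B4 = {2, 6, 7, 10, 11}  B5 = {1, 2, 3, 4, 10}  B6 = {1, 2, 3, 10, 12}  B7 = {3, 5, 6, 9, 10}  B8 = {3, 5, 6, 8, 9}
Tree: B1–B2, B1–B3, B3–B4, B2–B5, B5–B6, B1–B7, B7–B8

Each bag holds 5 vertices, so the decomposition has width 4, which upper-bounds the treewidth. Conversely, {3, 5, 6, 8, 9} is a clique of size 5, and the vertices of any clique must share a bag in every tree decomposition; so some bag has ≥ 5 vertices and tw(G) ≥ 4. Combining the bounds, tw(G) = 4.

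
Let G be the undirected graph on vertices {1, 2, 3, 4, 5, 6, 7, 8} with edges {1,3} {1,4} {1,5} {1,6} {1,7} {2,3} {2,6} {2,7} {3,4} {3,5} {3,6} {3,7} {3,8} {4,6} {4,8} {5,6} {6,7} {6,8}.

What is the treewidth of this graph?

3

A width-3 tree decomposition is:
Bags: B1 = {1, 3, 4, 6}  B2 = {1, 3, 6, 7}  B3 = {3, 4, 6, 8}  B4 = {1, 3, 5, 6}  B5 = {2, 3, 6, 7}
Tree: B1–B2, B1–B3, B2–B4, B2–B5
The largest bag has 4 vertices, giving width 3; this decomposition certifies tw(G) ≤ 3. Conversely, {3, 4, 6, 8} is a clique of size 4, and the vertices of any clique must share a bag in every tree decomposition; so some bag has ≥ 4 vertices and tw(G) ≥ 3. Therefore the treewidth is 3.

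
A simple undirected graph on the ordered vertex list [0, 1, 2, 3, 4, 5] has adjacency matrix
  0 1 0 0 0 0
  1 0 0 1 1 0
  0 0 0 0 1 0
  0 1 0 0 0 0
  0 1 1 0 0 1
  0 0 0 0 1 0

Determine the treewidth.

A width-1 tree decomposition is:
Bags: B1 = {0, 1}  B2 = {1, 3}  B3 = {1, 4}  B4 = {2, 4}  B5 = {4, 5}
Tree: B1–B2, B2–B3, B3–B4, B3–B5
The largest bag has 2 vertices, giving width 1; this decomposition certifies tw(G) ≤ 1. Any graph with an edge has treewidth ≥ 1, and G has the edge 1–0. The upper and lower bounds meet at 1, so that is the treewidth.

1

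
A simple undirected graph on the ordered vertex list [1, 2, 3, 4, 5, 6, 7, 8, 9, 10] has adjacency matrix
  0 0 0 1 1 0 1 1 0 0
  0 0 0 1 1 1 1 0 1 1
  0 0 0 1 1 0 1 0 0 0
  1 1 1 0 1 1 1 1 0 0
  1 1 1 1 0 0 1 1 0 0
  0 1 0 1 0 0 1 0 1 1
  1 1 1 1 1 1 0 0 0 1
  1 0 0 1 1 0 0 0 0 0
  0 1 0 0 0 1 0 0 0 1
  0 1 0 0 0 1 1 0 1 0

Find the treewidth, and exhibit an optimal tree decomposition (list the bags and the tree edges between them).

The largest bag has 4 vertices, giving width 3; this decomposition certifies tw(G) ≤ 3. Conversely, {2, 6, 9, 10} is a clique of size 4, and the vertices of any clique must share a bag in every tree decomposition; so some bag has ≥ 4 vertices and tw(G) ≥ 3. Combining the bounds, tw(G) = 3.

Treewidth 3.
One such decomposition:
Bags: B1 = {2, 4, 5, 7}  B2 = {3, 4, 5, 7}  B3 = {2, 4, 6, 7}  B4 = {1, 4, 5, 7}  B5 = {2, 6, 7, 10}  B6 = {2, 6, 9, 10}  B7 = {1, 4, 5, 8}
Tree: B1–B2, B1–B3, B1–B4, B3–B5, B5–B6, B4–B7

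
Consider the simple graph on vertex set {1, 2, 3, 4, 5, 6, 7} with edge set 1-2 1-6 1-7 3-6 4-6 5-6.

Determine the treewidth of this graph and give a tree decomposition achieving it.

Treewidth 1.
Bags: B1 = {5, 6}  B2 = {1, 6}  B3 = {3, 6}  B4 = {4, 6}  B5 = {1, 2}  B6 = {1, 7}
Tree: B1–B2, B1–B3, B2–B4, B2–B5, B2–B6

Every bag has size at most 2, so the width is 2 − 1 = 1 and tw(G) ≤ 1. Any graph with an edge has treewidth ≥ 1, and G has the edge 6–5. Therefore the treewidth is 1.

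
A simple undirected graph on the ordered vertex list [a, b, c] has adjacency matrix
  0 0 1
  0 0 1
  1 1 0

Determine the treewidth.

1

A width-1 tree decomposition is:
Bags: B1 = {a, c}  B2 = {b, c}
Tree: B1–B2
The largest bag has 2 vertices, giving width 1; this decomposition certifies tw(G) ≤ 1. Any graph with an edge has treewidth ≥ 1, and G has the edge c–a. Therefore the treewidth is 1.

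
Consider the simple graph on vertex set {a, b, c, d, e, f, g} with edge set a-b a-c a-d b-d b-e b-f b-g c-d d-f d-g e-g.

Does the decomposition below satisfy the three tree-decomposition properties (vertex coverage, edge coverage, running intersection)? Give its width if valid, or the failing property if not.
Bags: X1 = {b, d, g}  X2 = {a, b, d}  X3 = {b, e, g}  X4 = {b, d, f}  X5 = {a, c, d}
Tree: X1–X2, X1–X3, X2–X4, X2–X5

Yes; width 2.

Vertex coverage: the bags together contain {a, b, c, d, e, f, g}, the full vertex set. Edge coverage: each edge of G has both endpoints in at least one bag. Running intersection: for every vertex, the bags containing it form a connected subtree. All three properties hold, so this is a valid tree decomposition of width max|bag| − 1 = 2, and hence tw(G) ≤ 2.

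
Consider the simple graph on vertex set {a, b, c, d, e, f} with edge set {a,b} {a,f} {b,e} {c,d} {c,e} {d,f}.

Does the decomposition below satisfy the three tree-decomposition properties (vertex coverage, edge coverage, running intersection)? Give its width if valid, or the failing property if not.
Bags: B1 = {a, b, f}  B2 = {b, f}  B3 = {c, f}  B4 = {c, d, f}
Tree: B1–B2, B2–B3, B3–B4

No — vertex e appears in no bag.

A tree decomposition must satisfy three properties: every vertex lies in some bag; for every edge, both endpoints lie together in some bag; and for every vertex, the bags containing it form a connected subtree. Here vertex e appears in no bag, so the decomposition is invalid.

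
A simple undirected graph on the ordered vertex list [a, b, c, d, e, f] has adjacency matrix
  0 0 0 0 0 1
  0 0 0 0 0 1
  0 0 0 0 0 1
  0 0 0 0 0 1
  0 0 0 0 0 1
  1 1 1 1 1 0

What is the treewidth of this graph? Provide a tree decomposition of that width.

Treewidth 1.
One such decomposition:
Bags: B1 = {d, f}  B2 = {b, f}  B3 = {a, f}  B4 = {c, f}  B5 = {e, f}
Tree: B1–B2, B2–B3, B2–B4, B4–B5

The largest bag has 2 vertices, giving width 1; this decomposition certifies tw(G) ≤ 1. Since G has at least one edge (e.g. d–f), it is not an edgeless graph, so tw(G) ≥ 1. Therefore the treewidth is 1.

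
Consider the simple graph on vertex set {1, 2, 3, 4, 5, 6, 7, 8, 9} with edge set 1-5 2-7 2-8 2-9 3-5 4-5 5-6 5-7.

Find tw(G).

1

A width-1 tree decomposition is:
Bags: B1 = {2, 8}  B2 = {2, 7}  B3 = {5, 7}  B4 = {2, 9}  B5 = {1, 5}  B6 = {4, 5}  B7 = {3, 5}  B8 = {5, 6}
Tree: B1–B2, B2–B3, B2–B4, B3–B5, B5–B6, B5–B7, B7–B8
Every bag has size at most 2, so the width is 2 − 1 = 1 and tw(G) ≤ 1. G has an edge, so its treewidth is at least 1. The upper and lower bounds meet at 1, so that is the treewidth.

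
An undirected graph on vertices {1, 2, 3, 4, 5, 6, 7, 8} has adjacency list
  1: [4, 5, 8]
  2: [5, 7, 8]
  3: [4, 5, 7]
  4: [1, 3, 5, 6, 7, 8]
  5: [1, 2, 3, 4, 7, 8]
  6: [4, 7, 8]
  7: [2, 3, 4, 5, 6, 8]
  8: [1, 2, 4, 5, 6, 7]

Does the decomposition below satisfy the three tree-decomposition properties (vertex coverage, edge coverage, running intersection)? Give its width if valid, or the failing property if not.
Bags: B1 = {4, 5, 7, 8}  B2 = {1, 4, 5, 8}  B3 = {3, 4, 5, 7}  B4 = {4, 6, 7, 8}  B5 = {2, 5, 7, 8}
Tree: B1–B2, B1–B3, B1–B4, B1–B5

Checking the three conditions: (i) the bags cover all of {1, 2, 3, 4, 5, 6, 7, 8}; (ii) for each edge, some bag contains both endpoints; (iii) the bags containing any fixed vertex form a subtree. All hold, so the decomposition is valid with width 4 − 1 = 3.

Yes; width 3.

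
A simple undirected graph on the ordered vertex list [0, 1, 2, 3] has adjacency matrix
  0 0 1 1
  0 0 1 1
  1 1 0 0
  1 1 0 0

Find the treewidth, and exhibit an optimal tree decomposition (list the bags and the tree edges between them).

The largest bag has 3 vertices, giving width 2; this decomposition certifies tw(G) ≤ 2. Since 3–0–2–1–3 is a cycle in G, G is not acyclic. Forests are exactly the graphs of treewidth ≤ 1, so tw(G) ≥ 2. Hence tw(G) = 2 exactly.

Treewidth 2.
One optimal decomposition is:
Bags: B1 = {0, 2, 3}  B2 = {1, 2, 3}
Tree: B1–B2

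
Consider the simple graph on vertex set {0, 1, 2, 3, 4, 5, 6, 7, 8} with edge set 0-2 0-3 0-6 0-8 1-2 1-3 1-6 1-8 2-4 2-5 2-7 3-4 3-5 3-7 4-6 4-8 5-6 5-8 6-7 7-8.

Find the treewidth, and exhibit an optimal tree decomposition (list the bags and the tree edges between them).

Treewidth 4.
Bags: B1 = {1, 2, 3, 6, 8}  B2 = {0, 2, 3, 6, 8}  B3 = {2, 3, 6, 7, 8}  B4 = {2, 3, 4, 6, 8}  B5 = {2, 3, 5, 6, 8}
Tree: B1–B2, B2–B3, B3–B4, B4–B5

Each bag holds 5 vertices, so the decomposition has width 4, which upper-bounds the treewidth. For the lower bound: the 5 vertex sets {1,3}, {0,6}, {7,8}, {2}, {4} are disjoint, each induces a connected subgraph, and every pair is joined by at least one edge of G. Contracting each set to a single vertex therefore yields K_{5} as a minor, and since treewidth is minor-monotone, tw(G) ≥ tw(K_{5}) = 4. Hence tw(G) = 4 exactly.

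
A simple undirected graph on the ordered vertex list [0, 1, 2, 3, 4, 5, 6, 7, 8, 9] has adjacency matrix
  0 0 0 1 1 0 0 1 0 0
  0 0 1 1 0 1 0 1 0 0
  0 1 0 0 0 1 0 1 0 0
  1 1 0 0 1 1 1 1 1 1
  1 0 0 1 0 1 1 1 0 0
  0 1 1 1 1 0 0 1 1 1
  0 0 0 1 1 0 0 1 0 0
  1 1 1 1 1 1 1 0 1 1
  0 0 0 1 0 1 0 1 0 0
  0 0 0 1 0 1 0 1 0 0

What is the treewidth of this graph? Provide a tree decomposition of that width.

Treewidth 3.
Bags: B1 = {3, 5, 7, 9}  B2 = {1, 3, 5, 7}  B3 = {1, 2, 5, 7}  B4 = {3, 4, 5, 7}  B5 = {3, 4, 6, 7}  B6 = {0, 3, 4, 7}  B7 = {3, 5, 7, 8}
Tree: B1–B2, B2–B3, B2–B4, B4–B5, B5–B6, B2–B7

Each bag holds 4 vertices, so the decomposition has width 3, which upper-bounds the treewidth. On the other hand G contains the 4-clique {1, 2, 5, 7}. A clique must lie in a single bag of any decomposition, so no decomposition can have width below 3. Therefore the treewidth is 3.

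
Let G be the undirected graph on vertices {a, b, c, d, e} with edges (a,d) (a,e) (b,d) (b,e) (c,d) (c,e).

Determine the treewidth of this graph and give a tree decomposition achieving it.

Every bag has size at most 3, so the width is 3 − 1 = 2 and tw(G) ≤ 2. For the lower bound, G contains the cycle c–d–b–e–c, so G is not a forest; only forests have treewidth ≤ 1, hence tw(G) ≥ 2. Hence tw(G) = 2 exactly.

Treewidth 2.
One optimal decomposition is:
Bags: B1 = {c, d, e}  B2 = {b, d, e}  B3 = {a, d, e}
Tree: B1–B2, B2–B3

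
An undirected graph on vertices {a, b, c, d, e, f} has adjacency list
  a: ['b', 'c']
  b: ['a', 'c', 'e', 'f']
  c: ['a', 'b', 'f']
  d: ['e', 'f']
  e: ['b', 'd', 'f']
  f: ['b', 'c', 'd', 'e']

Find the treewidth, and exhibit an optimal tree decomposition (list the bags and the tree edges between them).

Each bag holds 3 vertices, so the decomposition has width 2, which upper-bounds the treewidth. On the other hand G contains the 3-clique {a, b, c}. A clique must lie in a single bag of any decomposition, so no decomposition can have width below 2. Combining the bounds, tw(G) = 2.

Treewidth 2.
One such decomposition:
Bags: B1 = {b, c, f}  B2 = {a, b, c}  B3 = {b, e, f}  B4 = {d, e, f}
Tree: B1–B2, B1–B3, B3–B4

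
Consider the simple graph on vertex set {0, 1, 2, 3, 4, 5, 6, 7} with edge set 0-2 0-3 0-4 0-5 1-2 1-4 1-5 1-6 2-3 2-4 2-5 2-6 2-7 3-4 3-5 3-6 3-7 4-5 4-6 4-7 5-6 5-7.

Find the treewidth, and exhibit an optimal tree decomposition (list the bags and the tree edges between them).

Treewidth 4.
One optimal decomposition is:
Bags: B1 = {1, 2, 4, 5, 6}  B2 = {2, 3, 4, 5, 6}  B3 = {0, 2, 3, 4, 5}  B4 = {2, 3, 4, 5, 7}
Tree: B1–B2, B2–B3, B3–B4

The largest bag has 5 vertices, giving width 4; this decomposition certifies tw(G) ≤ 4. Conversely, {1, 2, 4, 5, 6} is a clique of size 5, and the vertices of any clique must share a bag in every tree decomposition; so some bag has ≥ 5 vertices and tw(G) ≥ 4. Combining the bounds, tw(G) = 4.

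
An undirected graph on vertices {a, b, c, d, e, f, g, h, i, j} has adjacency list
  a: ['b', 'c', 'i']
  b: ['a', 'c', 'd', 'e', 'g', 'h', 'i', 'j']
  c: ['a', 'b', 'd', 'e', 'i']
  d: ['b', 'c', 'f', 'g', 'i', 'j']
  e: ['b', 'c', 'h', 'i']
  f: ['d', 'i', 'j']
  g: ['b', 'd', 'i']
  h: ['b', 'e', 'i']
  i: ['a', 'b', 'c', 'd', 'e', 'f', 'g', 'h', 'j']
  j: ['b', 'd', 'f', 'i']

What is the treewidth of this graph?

3

A width-3 tree decomposition is:
Bags: B1 = {d, f, i, j}  B2 = {b, d, i, j}  B3 = {b, d, g, i}  B4 = {b, c, d, i}  B5 = {a, b, c, i}  B6 = {b, c, e, i}  B7 = {b, e, h, i}
Tree: B1–B2, B2–B3, B2–B4, B4–B5, B4–B6, B6–B7
The largest bag has 4 vertices, giving width 3; this decomposition certifies tw(G) ≤ 3. For the lower bound, the 4 vertices {d, f, i, j} are pairwise adjacent, and any tree decomposition puts a clique entirely inside one bag — forcing width ≥ 3. The upper and lower bounds meet at 3, so that is the treewidth.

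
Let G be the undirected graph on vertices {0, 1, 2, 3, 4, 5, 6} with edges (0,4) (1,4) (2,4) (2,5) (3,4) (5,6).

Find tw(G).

1

A width-1 tree decomposition is:
Bags: B1 = {1, 4}  B2 = {0, 4}  B3 = {3, 4}  B4 = {2, 4}  B5 = {2, 5}  B6 = {5, 6}
Tree: B1–B2, B2–B3, B3–B4, B4–B5, B5–B6
Each bag holds 2 vertices, so the decomposition has width 1, which upper-bounds the treewidth. Any graph with an edge has treewidth ≥ 1, and G has the edge 4–1. Therefore the treewidth is 1.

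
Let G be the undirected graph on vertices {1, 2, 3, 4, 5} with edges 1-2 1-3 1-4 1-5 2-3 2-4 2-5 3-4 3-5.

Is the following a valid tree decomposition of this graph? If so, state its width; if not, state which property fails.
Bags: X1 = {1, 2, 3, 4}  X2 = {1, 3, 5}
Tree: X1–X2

A tree decomposition must satisfy three properties: every vertex lies in some bag; for every edge, both endpoints lie together in some bag; and for every vertex, the bags containing it form a connected subtree. Here edge (2,5) lies in no bag, so the decomposition is invalid.

No — edge (2,5) lies in no bag.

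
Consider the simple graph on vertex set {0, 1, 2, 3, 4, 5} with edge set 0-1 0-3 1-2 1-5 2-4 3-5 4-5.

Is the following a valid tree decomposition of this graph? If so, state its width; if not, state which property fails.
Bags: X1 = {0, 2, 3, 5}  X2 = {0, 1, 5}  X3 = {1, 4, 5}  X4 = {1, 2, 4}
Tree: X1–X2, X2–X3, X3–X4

No — bags containing vertex 2 are not connected in the tree.

A tree decomposition must satisfy three properties: every vertex lies in some bag; for every edge, both endpoints lie together in some bag; and for every vertex, the bags containing it form a connected subtree. Here bags containing vertex 2 are not connected in the tree, so the decomposition is invalid.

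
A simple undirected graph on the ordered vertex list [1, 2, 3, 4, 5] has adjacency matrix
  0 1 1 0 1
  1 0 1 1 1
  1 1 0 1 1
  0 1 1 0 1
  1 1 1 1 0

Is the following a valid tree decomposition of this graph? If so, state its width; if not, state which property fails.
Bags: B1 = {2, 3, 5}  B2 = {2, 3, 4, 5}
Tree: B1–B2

No — vertex 1 appears in no bag.

A tree decomposition must satisfy three properties: every vertex lies in some bag; for every edge, both endpoints lie together in some bag; and for every vertex, the bags containing it form a connected subtree. Here vertex 1 appears in no bag, so the decomposition is invalid.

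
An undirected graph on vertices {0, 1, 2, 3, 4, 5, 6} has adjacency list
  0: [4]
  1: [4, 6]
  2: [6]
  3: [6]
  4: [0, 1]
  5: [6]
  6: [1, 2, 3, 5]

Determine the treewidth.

1

A width-1 tree decomposition is:
Bags: B1 = {1, 4}  B2 = {0, 4}  B3 = {1, 6}  B4 = {5, 6}  B5 = {3, 6}  B6 = {2, 6}
Tree: B1–B2, B1–B3, B3–B4, B3–B5, B3–B6
The largest bag has 2 vertices, giving width 1; this decomposition certifies tw(G) ≤ 1. Since G has at least one edge (e.g. 1–4), it is not an edgeless graph, so tw(G) ≥ 1. Hence tw(G) = 1 exactly.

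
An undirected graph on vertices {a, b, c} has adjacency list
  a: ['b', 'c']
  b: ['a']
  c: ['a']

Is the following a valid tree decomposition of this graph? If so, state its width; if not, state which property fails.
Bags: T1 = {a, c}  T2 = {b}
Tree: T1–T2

No — edge (a,b) lies in no bag.

A tree decomposition must satisfy three properties: every vertex lies in some bag; for every edge, both endpoints lie together in some bag; and for every vertex, the bags containing it form a connected subtree. Here edge (a,b) lies in no bag, so the decomposition is invalid.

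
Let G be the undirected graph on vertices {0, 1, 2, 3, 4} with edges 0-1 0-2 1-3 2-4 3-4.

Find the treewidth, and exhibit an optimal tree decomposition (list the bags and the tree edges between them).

Treewidth 2.
One optimal decomposition is:
Bags: B1 = {0, 1, 3}  B2 = {0, 3, 4}  B3 = {0, 2, 4}
Tree: B1–B2, B2–B3

Each bag holds 3 vertices, so the decomposition has width 2, which upper-bounds the treewidth. For the lower bound, G contains the cycle 0–1–3–4–2–0, so G is not a forest; only forests have treewidth ≤ 1, hence tw(G) ≥ 2. Therefore the treewidth is 2.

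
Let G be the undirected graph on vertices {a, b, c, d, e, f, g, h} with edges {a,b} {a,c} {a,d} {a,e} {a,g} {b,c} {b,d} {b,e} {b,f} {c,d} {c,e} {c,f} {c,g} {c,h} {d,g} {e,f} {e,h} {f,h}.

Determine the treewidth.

A width-3 tree decomposition is:
Bags: B1 = {a, b, c, e}  B2 = {b, c, e, f}  B3 = {a, b, c, d}  B4 = {c, e, f, h}  B5 = {a, c, d, g}
Tree: B1–B2, B1–B3, B2–B4, B3–B5
The largest bag has 4 vertices, giving width 3; this decomposition certifies tw(G) ≤ 3. Conversely, {a, c, d, g} is a clique of size 4, and the vertices of any clique must share a bag in every tree decomposition; so some bag has ≥ 4 vertices and tw(G) ≥ 3. Hence tw(G) = 3 exactly.

3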